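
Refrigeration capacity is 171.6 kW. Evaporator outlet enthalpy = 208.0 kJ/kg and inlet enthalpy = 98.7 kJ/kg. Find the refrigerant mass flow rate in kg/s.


dh = 208.0 - 98.7 = 109.3 kJ/kg
m_dot = Q / dh = 171.6 / 109.3 = 1.57 kg/s

1.57


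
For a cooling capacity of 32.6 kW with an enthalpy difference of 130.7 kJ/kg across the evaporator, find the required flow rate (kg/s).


m_dot = Q / dh
m_dot = 32.6 / 130.7
m_dot = 0.2494 kg/s

0.2494


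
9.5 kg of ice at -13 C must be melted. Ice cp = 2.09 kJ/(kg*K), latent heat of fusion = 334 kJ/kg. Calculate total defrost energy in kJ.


Sensible heat = cp * dT = 2.09 * 13 = 27.17 kJ/kg
Total per kg = 27.17 + 334 = 361.17 kJ/kg
Q = m * total = 9.5 * 361.17
Q = 3431.1 kJ

3431.1


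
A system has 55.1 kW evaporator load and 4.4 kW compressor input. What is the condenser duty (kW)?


Q_cond = Q_evap + W
Q_cond = 55.1 + 4.4
Q_cond = 59.5 kW

59.5


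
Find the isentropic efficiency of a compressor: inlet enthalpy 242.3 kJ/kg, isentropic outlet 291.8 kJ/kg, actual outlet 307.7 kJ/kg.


dh_ideal = 291.8 - 242.3 = 49.5 kJ/kg
dh_actual = 307.7 - 242.3 = 65.4 kJ/kg
eta_s = dh_ideal / dh_actual = 49.5 / 65.4
eta_s = 0.7569

0.7569


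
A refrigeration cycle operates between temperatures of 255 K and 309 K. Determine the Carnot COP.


dT = 309 - 255 = 54 K
COP_carnot = T_cold / dT = 255 / 54
COP_carnot = 4.722

4.722


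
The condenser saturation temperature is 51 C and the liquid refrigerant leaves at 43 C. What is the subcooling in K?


Subcooling = T_cond - T_liquid
Subcooling = 51 - 43
Subcooling = 8 K

8


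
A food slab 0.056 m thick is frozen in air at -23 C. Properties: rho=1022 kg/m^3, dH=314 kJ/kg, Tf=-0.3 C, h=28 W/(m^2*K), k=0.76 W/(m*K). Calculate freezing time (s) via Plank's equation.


dT = -0.3 - (-23) = 22.7 K
term1 = a/(2h) = 0.056/(2*28) = 0.001
term2 = a^2/(8k) = 0.056^2/(8*0.76) = 0.0005157894737
t = rho*dH*1000/dT * (term1 + term2)
t = 1022*314*1000/22.7 * (0.001 + 0.0005157894737)
t = 21429 s

21429


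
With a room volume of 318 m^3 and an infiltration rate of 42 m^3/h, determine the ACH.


ACH = flow / volume
ACH = 42 / 318
ACH = 0.132

0.132


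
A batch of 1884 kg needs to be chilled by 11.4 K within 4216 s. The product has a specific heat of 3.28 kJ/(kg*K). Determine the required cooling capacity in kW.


Q = m * cp * dT / t
Q = 1884 * 3.28 * 11.4 / 4216
Q = 16.709 kW

16.709


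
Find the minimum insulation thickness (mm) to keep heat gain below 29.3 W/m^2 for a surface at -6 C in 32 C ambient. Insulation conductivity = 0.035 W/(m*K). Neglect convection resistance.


dT = 32 - (-6) = 38 K
thickness = k * dT / q_max * 1000
thickness = 0.035 * 38 / 29.3 * 1000
thickness = 45.4 mm

45.4


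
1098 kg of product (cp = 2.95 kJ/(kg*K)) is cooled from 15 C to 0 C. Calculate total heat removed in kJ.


dT = 15 - (0) = 15 K
Q = m * cp * dT = 1098 * 2.95 * 15
Q = 48587 kJ

48587


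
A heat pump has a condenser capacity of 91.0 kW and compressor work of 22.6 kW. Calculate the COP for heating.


COP_hp = Q_cond / W
COP_hp = 91.0 / 22.6
COP_hp = 4.027

4.027


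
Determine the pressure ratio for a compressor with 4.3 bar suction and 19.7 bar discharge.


PR = P_high / P_low
PR = 19.7 / 4.3
PR = 4.581

4.581


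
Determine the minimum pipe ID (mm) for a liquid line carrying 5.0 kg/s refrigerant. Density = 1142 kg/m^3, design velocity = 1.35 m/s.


A = m_dot / (rho * v) = 5.0 / (1142 * 1.35) = 0.003243173121 m^2
d = sqrt(4*A/pi) * 1000
d = 64.3 mm

64.3


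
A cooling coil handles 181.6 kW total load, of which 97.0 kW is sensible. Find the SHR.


SHR = Q_sensible / Q_total
SHR = 97.0 / 181.6
SHR = 0.534

0.534


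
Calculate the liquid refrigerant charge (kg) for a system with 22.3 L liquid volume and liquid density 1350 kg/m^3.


Charge = V * rho / 1000
Charge = 22.3 * 1350 / 1000
Charge = 30.11 kg

30.11


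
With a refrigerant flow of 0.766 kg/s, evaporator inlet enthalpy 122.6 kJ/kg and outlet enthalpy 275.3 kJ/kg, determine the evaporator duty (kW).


dh = 275.3 - 122.6 = 152.7 kJ/kg
Q_evap = m_dot * dh = 0.766 * 152.7
Q_evap = 116.97 kW

116.97


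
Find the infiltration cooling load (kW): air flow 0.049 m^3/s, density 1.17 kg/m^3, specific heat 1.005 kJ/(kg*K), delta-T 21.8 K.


Q = V_dot * rho * cp * dT
Q = 0.049 * 1.17 * 1.005 * 21.8
Q = 1.256 kW

1.256


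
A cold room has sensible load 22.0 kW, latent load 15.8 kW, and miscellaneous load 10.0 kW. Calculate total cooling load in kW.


Q_total = Q_s + Q_l + Q_misc
Q_total = 22.0 + 15.8 + 10.0
Q_total = 47.8 kW

47.8


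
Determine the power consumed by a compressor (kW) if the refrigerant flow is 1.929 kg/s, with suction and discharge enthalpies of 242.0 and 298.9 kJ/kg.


dh = 298.9 - 242.0 = 56.9 kJ/kg
W = m_dot * dh = 1.929 * 56.9 = 109.76 kW

109.76


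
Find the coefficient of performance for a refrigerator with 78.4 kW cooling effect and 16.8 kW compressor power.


COP = Q_evap / W
COP = 78.4 / 16.8
COP = 4.667

4.667


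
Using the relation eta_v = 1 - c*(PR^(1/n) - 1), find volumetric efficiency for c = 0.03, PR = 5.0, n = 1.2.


PR^(1/n) = 5.0^(1/1.2) = 3.82362246
eta_v = 1 - 0.03 * (3.82362246 - 1)
eta_v = 0.9153

0.9153


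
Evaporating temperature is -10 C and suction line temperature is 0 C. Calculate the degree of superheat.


Superheat = T_suction - T_evap
Superheat = 0 - (-10)
Superheat = 10 K

10


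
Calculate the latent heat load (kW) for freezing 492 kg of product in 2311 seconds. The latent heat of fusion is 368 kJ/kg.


Q_lat = m * h_fg / t
Q_lat = 492 * 368 / 2311
Q_lat = 78.35 kW

78.35


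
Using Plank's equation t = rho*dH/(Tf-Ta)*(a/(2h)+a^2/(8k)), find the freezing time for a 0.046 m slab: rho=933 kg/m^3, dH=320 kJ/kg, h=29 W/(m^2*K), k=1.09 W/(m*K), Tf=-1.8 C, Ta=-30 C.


dT = -1.8 - (-30) = 28.2 K
term1 = a/(2h) = 0.046/(2*29) = 0.0007931034483
term2 = a^2/(8k) = 0.046^2/(8*1.09) = 0.0002426605505
t = rho*dH*1000/dT * (term1 + term2)
t = 933*320*1000/28.2 * (0.0007931034483 + 0.0002426605505)
t = 10966 s

10966


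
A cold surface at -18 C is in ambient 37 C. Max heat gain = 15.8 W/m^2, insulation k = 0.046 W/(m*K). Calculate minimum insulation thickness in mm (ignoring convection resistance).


dT = 37 - (-18) = 55 K
thickness = k * dT / q_max * 1000
thickness = 0.046 * 55 / 15.8 * 1000
thickness = 160.1 mm

160.1


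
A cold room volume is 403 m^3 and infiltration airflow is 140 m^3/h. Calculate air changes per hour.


ACH = flow / volume
ACH = 140 / 403
ACH = 0.347

0.347


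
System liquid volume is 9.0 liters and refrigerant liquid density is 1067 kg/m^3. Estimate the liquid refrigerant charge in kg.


Charge = V * rho / 1000
Charge = 9.0 * 1067 / 1000
Charge = 9.6 kg

9.6


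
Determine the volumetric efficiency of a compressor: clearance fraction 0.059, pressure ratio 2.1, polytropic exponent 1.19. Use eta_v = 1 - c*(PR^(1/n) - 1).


PR^(1/n) = 2.1^(1/1.19) = 1.86540234
eta_v = 1 - 0.059 * (1.86540234 - 1)
eta_v = 0.9489

0.9489


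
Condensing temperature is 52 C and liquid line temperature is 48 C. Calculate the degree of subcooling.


Subcooling = T_cond - T_liquid
Subcooling = 52 - 48
Subcooling = 4 K

4


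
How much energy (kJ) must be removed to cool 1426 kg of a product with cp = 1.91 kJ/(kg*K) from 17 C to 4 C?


dT = 17 - (4) = 13 K
Q = m * cp * dT = 1426 * 1.91 * 13
Q = 35408 kJ

35408


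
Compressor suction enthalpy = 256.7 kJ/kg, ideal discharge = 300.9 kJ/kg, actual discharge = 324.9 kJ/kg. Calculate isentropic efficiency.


dh_ideal = 300.9 - 256.7 = 44.2 kJ/kg
dh_actual = 324.9 - 256.7 = 68.2 kJ/kg
eta_s = dh_ideal / dh_actual = 44.2 / 68.2
eta_s = 0.6481

0.6481


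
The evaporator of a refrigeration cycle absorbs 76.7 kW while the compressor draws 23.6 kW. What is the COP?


COP = Q_evap / W
COP = 76.7 / 23.6
COP = 3.25

3.25


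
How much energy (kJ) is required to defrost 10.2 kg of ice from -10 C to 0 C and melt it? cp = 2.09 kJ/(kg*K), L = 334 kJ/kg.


Sensible heat = cp * dT = 2.09 * 10 = 20.9 kJ/kg
Total per kg = 20.9 + 334 = 354.9 kJ/kg
Q = m * total = 10.2 * 354.9
Q = 3620.0 kJ

3620.0


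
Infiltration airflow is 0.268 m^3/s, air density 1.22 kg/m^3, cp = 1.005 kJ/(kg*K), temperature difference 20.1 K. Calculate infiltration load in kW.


Q = V_dot * rho * cp * dT
Q = 0.268 * 1.22 * 1.005 * 20.1
Q = 6.605 kW

6.605


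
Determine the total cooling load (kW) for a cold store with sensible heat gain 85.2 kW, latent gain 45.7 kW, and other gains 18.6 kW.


Q_total = Q_s + Q_l + Q_misc
Q_total = 85.2 + 45.7 + 18.6
Q_total = 149.5 kW

149.5


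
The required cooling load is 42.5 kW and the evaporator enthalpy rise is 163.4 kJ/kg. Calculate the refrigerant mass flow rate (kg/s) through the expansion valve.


m_dot = Q / dh
m_dot = 42.5 / 163.4
m_dot = 0.2601 kg/s

0.2601


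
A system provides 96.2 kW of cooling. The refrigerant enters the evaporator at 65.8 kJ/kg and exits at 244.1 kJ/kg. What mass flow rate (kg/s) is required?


dh = 244.1 - 65.8 = 178.3 kJ/kg
m_dot = Q / dh = 96.2 / 178.3 = 0.5395 kg/s

0.5395


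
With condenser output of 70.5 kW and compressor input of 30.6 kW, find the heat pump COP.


COP_hp = Q_cond / W
COP_hp = 70.5 / 30.6
COP_hp = 2.304

2.304


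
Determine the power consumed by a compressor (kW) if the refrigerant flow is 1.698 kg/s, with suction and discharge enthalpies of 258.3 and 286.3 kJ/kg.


dh = 286.3 - 258.3 = 28.0 kJ/kg
W = m_dot * dh = 1.698 * 28.0 = 47.54 kW

47.54


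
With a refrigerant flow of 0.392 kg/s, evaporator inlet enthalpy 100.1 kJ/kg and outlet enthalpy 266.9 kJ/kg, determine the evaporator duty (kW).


dh = 266.9 - 100.1 = 166.8 kJ/kg
Q_evap = m_dot * dh = 0.392 * 166.8
Q_evap = 65.39 kW

65.39


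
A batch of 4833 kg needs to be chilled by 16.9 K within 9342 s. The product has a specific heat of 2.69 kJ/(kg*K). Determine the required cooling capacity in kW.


Q = m * cp * dT / t
Q = 4833 * 2.69 * 16.9 / 9342
Q = 23.519 kW

23.519


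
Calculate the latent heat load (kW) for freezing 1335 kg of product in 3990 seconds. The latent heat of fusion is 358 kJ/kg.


Q_lat = m * h_fg / t
Q_lat = 1335 * 358 / 3990
Q_lat = 119.78 kW

119.78


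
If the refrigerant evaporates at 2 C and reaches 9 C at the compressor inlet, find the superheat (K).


Superheat = T_suction - T_evap
Superheat = 9 - (2)
Superheat = 7 K

7


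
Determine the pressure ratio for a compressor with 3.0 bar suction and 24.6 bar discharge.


PR = P_high / P_low
PR = 24.6 / 3.0
PR = 8.2

8.2


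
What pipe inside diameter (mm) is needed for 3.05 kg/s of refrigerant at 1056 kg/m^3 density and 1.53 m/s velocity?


A = m_dot / (rho * v) = 3.05 / (1056 * 1.53) = 0.00188775005 m^2
d = sqrt(4*A/pi) * 1000
d = 49.0 mm

49.0


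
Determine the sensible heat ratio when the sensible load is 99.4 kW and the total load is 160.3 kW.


SHR = Q_sensible / Q_total
SHR = 99.4 / 160.3
SHR = 0.62

0.62


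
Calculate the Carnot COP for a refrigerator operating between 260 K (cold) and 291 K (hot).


dT = 291 - 260 = 31 K
COP_carnot = T_cold / dT = 260 / 31
COP_carnot = 8.387

8.387


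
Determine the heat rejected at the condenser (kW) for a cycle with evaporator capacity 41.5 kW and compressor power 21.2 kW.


Q_cond = Q_evap + W
Q_cond = 41.5 + 21.2
Q_cond = 62.7 kW

62.7


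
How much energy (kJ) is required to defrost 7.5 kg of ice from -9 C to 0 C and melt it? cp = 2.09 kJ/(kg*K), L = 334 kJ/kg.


Sensible heat = cp * dT = 2.09 * 9 = 18.81 kJ/kg
Total per kg = 18.81 + 334 = 352.81 kJ/kg
Q = m * total = 7.5 * 352.81
Q = 2646.1 kJ

2646.1


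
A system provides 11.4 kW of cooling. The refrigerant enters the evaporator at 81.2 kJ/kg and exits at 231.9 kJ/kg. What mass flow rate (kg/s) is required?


dh = 231.9 - 81.2 = 150.7 kJ/kg
m_dot = Q / dh = 11.4 / 150.7 = 0.0756 kg/s

0.0756


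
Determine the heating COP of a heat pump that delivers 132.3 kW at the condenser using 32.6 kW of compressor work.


COP_hp = Q_cond / W
COP_hp = 132.3 / 32.6
COP_hp = 4.058

4.058


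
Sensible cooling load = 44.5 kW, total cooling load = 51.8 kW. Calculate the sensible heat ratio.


SHR = Q_sensible / Q_total
SHR = 44.5 / 51.8
SHR = 0.859

0.859


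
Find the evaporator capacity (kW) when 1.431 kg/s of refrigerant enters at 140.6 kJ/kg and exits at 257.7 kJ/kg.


dh = 257.7 - 140.6 = 117.1 kJ/kg
Q_evap = m_dot * dh = 1.431 * 117.1
Q_evap = 167.57 kW

167.57


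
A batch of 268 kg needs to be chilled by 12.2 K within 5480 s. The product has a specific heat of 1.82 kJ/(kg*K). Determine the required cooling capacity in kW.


Q = m * cp * dT / t
Q = 268 * 1.82 * 12.2 / 5480
Q = 1.086 kW

1.086


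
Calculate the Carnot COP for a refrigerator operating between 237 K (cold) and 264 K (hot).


dT = 264 - 237 = 27 K
COP_carnot = T_cold / dT = 237 / 27
COP_carnot = 8.778

8.778


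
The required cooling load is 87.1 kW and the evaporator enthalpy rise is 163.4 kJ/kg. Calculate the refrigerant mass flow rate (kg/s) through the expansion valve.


m_dot = Q / dh
m_dot = 87.1 / 163.4
m_dot = 0.533 kg/s

0.533


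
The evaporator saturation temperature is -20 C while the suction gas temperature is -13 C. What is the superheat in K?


Superheat = T_suction - T_evap
Superheat = -13 - (-20)
Superheat = 7 K

7


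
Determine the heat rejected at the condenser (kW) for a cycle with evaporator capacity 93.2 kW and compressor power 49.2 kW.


Q_cond = Q_evap + W
Q_cond = 93.2 + 49.2
Q_cond = 142.4 kW

142.4


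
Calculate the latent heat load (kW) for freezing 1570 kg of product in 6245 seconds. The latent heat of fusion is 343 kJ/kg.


Q_lat = m * h_fg / t
Q_lat = 1570 * 343 / 6245
Q_lat = 86.23 kW

86.23


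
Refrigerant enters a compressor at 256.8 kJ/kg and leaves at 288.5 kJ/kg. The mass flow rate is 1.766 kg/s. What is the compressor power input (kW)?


dh = 288.5 - 256.8 = 31.7 kJ/kg
W = m_dot * dh = 1.766 * 31.7 = 55.98 kW

55.98


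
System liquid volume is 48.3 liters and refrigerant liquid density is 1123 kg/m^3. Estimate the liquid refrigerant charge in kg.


Charge = V * rho / 1000
Charge = 48.3 * 1123 / 1000
Charge = 54.24 kg

54.24


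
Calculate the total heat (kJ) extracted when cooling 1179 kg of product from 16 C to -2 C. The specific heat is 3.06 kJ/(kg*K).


dT = 16 - (-2) = 18 K
Q = m * cp * dT = 1179 * 3.06 * 18
Q = 64939 kJ

64939


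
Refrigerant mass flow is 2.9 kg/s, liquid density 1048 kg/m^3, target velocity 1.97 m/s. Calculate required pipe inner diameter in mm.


A = m_dot / (rho * v) = 2.9 / (1048 * 1.97) = 0.001404657651 m^2
d = sqrt(4*A/pi) * 1000
d = 42.3 mm

42.3


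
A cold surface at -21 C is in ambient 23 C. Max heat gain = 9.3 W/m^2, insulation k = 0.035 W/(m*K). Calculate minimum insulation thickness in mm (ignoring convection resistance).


dT = 23 - (-21) = 44 K
thickness = k * dT / q_max * 1000
thickness = 0.035 * 44 / 9.3 * 1000
thickness = 165.6 mm

165.6


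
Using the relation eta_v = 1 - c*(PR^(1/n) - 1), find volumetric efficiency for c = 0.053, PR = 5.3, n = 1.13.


PR^(1/n) = 5.3^(1/1.13) = 4.37473849
eta_v = 1 - 0.053 * (4.37473849 - 1)
eta_v = 0.8211

0.8211


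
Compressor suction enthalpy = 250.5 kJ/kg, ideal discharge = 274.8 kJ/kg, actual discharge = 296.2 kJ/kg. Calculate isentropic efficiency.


dh_ideal = 274.8 - 250.5 = 24.3 kJ/kg
dh_actual = 296.2 - 250.5 = 45.7 kJ/kg
eta_s = dh_ideal / dh_actual = 24.3 / 45.7
eta_s = 0.5317

0.5317


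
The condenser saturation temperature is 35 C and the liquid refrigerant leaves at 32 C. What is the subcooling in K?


Subcooling = T_cond - T_liquid
Subcooling = 35 - 32
Subcooling = 3 K

3


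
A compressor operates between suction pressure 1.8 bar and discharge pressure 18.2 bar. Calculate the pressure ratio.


PR = P_high / P_low
PR = 18.2 / 1.8
PR = 10.111

10.111


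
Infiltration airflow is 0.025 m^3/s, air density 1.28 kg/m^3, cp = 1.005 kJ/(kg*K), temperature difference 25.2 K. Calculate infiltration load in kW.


Q = V_dot * rho * cp * dT
Q = 0.025 * 1.28 * 1.005 * 25.2
Q = 0.81 kW

0.81


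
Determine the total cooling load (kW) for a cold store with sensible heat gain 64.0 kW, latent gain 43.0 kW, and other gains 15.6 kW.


Q_total = Q_s + Q_l + Q_misc
Q_total = 64.0 + 43.0 + 15.6
Q_total = 122.6 kW

122.6


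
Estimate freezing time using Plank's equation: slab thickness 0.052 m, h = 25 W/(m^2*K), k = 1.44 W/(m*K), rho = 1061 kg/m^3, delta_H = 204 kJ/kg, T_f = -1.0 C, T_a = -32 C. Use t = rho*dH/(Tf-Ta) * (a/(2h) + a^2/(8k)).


dT = -1.0 - (-32) = 31.0 K
term1 = a/(2h) = 0.052/(2*25) = 0.00104
term2 = a^2/(8k) = 0.052^2/(8*1.44) = 0.0002347222222
t = rho*dH*1000/dT * (term1 + term2)
t = 1061*204*1000/31.0 * (0.00104 + 0.0002347222222)
t = 8900 s

8900


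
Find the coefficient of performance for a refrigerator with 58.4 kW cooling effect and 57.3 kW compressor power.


COP = Q_evap / W
COP = 58.4 / 57.3
COP = 1.019

1.019


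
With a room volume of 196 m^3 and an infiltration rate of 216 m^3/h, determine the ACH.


ACH = flow / volume
ACH = 216 / 196
ACH = 1.102

1.102


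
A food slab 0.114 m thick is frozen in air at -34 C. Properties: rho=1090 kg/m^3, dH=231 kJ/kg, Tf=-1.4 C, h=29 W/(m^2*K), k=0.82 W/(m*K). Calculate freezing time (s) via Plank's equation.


dT = -1.4 - (-34) = 32.6 K
term1 = a/(2h) = 0.114/(2*29) = 0.001965517241
term2 = a^2/(8k) = 0.114^2/(8*0.82) = 0.001981097561
t = rho*dH*1000/dT * (term1 + term2)
t = 1090*231*1000/32.6 * (0.001965517241 + 0.001981097561)
t = 30482 s

30482


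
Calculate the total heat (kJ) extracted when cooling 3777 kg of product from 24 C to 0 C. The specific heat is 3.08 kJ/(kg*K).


dT = 24 - (0) = 24 K
Q = m * cp * dT = 3777 * 3.08 * 24
Q = 279196 kJ

279196


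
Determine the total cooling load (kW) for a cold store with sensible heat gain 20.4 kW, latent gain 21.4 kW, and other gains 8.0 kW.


Q_total = Q_s + Q_l + Q_misc
Q_total = 20.4 + 21.4 + 8.0
Q_total = 49.8 kW

49.8


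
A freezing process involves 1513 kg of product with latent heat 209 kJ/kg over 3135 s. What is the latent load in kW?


Q_lat = m * h_fg / t
Q_lat = 1513 * 209 / 3135
Q_lat = 100.87 kW

100.87


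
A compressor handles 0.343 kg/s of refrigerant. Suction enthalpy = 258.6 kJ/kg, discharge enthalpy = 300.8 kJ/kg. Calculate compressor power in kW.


dh = 300.8 - 258.6 = 42.2 kJ/kg
W = m_dot * dh = 0.343 * 42.2 = 14.47 kW

14.47


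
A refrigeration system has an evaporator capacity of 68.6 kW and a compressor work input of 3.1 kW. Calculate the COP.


COP = Q_evap / W
COP = 68.6 / 3.1
COP = 22.129

22.129


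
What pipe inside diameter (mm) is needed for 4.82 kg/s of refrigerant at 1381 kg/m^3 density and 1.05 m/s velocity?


A = m_dot / (rho * v) = 4.82 / (1381 * 1.05) = 0.00332402331 m^2
d = sqrt(4*A/pi) * 1000
d = 65.1 mm

65.1


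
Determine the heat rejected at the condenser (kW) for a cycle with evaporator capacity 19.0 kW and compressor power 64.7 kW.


Q_cond = Q_evap + W
Q_cond = 19.0 + 64.7
Q_cond = 83.7 kW

83.7


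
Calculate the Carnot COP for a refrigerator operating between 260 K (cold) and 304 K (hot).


dT = 304 - 260 = 44 K
COP_carnot = T_cold / dT = 260 / 44
COP_carnot = 5.909

5.909


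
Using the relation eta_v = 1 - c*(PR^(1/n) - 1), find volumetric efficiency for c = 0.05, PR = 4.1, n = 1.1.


PR^(1/n) = 4.1^(1/1.1) = 3.60641942
eta_v = 1 - 0.05 * (3.60641942 - 1)
eta_v = 0.8697

0.8697


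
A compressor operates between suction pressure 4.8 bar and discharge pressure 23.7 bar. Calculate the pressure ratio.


PR = P_high / P_low
PR = 23.7 / 4.8
PR = 4.938

4.938


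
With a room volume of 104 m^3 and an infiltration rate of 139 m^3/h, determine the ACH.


ACH = flow / volume
ACH = 139 / 104
ACH = 1.337

1.337


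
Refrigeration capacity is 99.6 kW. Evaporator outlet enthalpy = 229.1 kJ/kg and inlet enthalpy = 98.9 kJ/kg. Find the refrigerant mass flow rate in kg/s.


dh = 229.1 - 98.9 = 130.2 kJ/kg
m_dot = Q / dh = 99.6 / 130.2 = 0.765 kg/s

0.765


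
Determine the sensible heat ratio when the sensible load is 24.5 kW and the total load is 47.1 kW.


SHR = Q_sensible / Q_total
SHR = 24.5 / 47.1
SHR = 0.52

0.52


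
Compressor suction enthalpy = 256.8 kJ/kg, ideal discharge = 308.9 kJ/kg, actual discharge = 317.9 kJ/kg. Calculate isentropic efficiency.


dh_ideal = 308.9 - 256.8 = 52.1 kJ/kg
dh_actual = 317.9 - 256.8 = 61.1 kJ/kg
eta_s = dh_ideal / dh_actual = 52.1 / 61.1
eta_s = 0.8527

0.8527


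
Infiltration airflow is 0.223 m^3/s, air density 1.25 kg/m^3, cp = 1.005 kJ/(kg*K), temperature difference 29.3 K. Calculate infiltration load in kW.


Q = V_dot * rho * cp * dT
Q = 0.223 * 1.25 * 1.005 * 29.3
Q = 8.208 kW

8.208


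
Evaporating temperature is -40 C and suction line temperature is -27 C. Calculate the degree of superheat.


Superheat = T_suction - T_evap
Superheat = -27 - (-40)
Superheat = 13 K

13


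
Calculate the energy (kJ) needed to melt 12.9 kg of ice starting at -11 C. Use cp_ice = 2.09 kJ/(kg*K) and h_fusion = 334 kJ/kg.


Sensible heat = cp * dT = 2.09 * 11 = 22.99 kJ/kg
Total per kg = 22.99 + 334 = 356.99 kJ/kg
Q = m * total = 12.9 * 356.99
Q = 4605.2 kJ

4605.2


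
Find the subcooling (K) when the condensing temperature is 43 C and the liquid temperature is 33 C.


Subcooling = T_cond - T_liquid
Subcooling = 43 - 33
Subcooling = 10 K

10


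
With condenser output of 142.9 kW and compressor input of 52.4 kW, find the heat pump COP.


COP_hp = Q_cond / W
COP_hp = 142.9 / 52.4
COP_hp = 2.727

2.727


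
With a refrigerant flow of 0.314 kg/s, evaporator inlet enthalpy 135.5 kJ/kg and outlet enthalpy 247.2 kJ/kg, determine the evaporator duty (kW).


dh = 247.2 - 135.5 = 111.7 kJ/kg
Q_evap = m_dot * dh = 0.314 * 111.7
Q_evap = 35.07 kW

35.07


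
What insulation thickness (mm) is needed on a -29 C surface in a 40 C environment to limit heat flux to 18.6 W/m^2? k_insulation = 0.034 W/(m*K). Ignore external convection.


dT = 40 - (-29) = 69 K
thickness = k * dT / q_max * 1000
thickness = 0.034 * 69 / 18.6 * 1000
thickness = 126.1 mm

126.1


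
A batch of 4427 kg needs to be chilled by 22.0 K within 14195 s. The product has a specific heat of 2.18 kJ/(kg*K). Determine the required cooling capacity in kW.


Q = m * cp * dT / t
Q = 4427 * 2.18 * 22.0 / 14195
Q = 14.957 kW

14.957


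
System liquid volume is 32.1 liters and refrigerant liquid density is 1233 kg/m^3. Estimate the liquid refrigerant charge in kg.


Charge = V * rho / 1000
Charge = 32.1 * 1233 / 1000
Charge = 39.58 kg

39.58


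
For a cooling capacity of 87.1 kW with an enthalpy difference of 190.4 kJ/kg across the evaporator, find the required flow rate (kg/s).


m_dot = Q / dh
m_dot = 87.1 / 190.4
m_dot = 0.4575 kg/s

0.4575


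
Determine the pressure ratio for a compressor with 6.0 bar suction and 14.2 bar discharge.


PR = P_high / P_low
PR = 14.2 / 6.0
PR = 2.367

2.367


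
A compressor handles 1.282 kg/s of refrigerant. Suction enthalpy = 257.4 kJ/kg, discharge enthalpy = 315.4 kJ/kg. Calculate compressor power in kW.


dh = 315.4 - 257.4 = 58.0 kJ/kg
W = m_dot * dh = 1.282 * 58.0 = 74.36 kW

74.36


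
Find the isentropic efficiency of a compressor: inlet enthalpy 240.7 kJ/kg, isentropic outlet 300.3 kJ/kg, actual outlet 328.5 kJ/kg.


dh_ideal = 300.3 - 240.7 = 59.6 kJ/kg
dh_actual = 328.5 - 240.7 = 87.8 kJ/kg
eta_s = dh_ideal / dh_actual = 59.6 / 87.8
eta_s = 0.6788

0.6788


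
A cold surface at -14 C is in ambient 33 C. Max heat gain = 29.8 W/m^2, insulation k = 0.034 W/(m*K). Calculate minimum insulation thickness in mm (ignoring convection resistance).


dT = 33 - (-14) = 47 K
thickness = k * dT / q_max * 1000
thickness = 0.034 * 47 / 29.8 * 1000
thickness = 53.6 mm

53.6


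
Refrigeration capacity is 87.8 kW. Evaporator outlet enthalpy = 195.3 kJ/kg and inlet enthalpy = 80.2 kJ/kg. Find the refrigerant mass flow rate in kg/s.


dh = 195.3 - 80.2 = 115.1 kJ/kg
m_dot = Q / dh = 87.8 / 115.1 = 0.7628 kg/s

0.7628


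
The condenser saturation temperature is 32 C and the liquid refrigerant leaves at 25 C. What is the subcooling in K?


Subcooling = T_cond - T_liquid
Subcooling = 32 - 25
Subcooling = 7 K

7


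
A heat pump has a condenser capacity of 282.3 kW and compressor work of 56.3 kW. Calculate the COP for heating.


COP_hp = Q_cond / W
COP_hp = 282.3 / 56.3
COP_hp = 5.014

5.014


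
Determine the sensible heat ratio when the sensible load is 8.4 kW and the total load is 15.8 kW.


SHR = Q_sensible / Q_total
SHR = 8.4 / 15.8
SHR = 0.532

0.532


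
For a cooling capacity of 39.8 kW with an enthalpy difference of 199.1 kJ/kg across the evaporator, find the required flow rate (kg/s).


m_dot = Q / dh
m_dot = 39.8 / 199.1
m_dot = 0.1999 kg/s

0.1999


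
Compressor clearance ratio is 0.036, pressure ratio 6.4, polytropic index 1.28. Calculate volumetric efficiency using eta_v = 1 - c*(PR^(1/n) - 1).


PR^(1/n) = 6.4^(1/1.28) = 4.2641071
eta_v = 1 - 0.036 * (4.2641071 - 1)
eta_v = 0.8825

0.8825


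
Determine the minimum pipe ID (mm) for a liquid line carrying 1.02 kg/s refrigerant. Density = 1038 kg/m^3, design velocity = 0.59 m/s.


A = m_dot / (rho * v) = 1.02 / (1038 * 0.59) = 0.00166552366 m^2
d = sqrt(4*A/pi) * 1000
d = 46.1 mm

46.1


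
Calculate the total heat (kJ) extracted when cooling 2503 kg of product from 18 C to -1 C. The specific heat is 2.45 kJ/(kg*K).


dT = 18 - (-1) = 19 K
Q = m * cp * dT = 2503 * 2.45 * 19
Q = 116515 kJ

116515


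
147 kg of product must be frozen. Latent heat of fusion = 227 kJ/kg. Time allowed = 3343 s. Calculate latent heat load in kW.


Q_lat = m * h_fg / t
Q_lat = 147 * 227 / 3343
Q_lat = 9.98 kW

9.98


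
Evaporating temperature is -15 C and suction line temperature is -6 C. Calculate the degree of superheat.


Superheat = T_suction - T_evap
Superheat = -6 - (-15)
Superheat = 9 K

9


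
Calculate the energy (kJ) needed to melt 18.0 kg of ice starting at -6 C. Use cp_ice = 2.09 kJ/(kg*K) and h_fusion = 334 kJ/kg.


Sensible heat = cp * dT = 2.09 * 6 = 12.54 kJ/kg
Total per kg = 12.54 + 334 = 346.54 kJ/kg
Q = m * total = 18.0 * 346.54
Q = 6237.7 kJ

6237.7


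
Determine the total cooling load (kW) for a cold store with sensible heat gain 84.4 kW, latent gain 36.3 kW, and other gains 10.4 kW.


Q_total = Q_s + Q_l + Q_misc
Q_total = 84.4 + 36.3 + 10.4
Q_total = 131.1 kW

131.1


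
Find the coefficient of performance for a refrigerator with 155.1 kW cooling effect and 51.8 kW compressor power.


COP = Q_evap / W
COP = 155.1 / 51.8
COP = 2.994

2.994


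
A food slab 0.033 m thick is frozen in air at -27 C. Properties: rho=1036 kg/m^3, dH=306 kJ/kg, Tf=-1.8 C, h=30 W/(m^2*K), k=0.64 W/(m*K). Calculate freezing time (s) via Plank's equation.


dT = -1.8 - (-27) = 25.2 K
term1 = a/(2h) = 0.033/(2*30) = 0.00055
term2 = a^2/(8k) = 0.033^2/(8*0.64) = 0.0002126953125
t = rho*dH*1000/dT * (term1 + term2)
t = 1036*306*1000/25.2 * (0.00055 + 0.0002126953125)
t = 9595 s

9595


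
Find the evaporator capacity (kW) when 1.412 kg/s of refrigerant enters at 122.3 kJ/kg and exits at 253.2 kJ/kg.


dh = 253.2 - 122.3 = 130.9 kJ/kg
Q_evap = m_dot * dh = 1.412 * 130.9
Q_evap = 184.83 kW

184.83


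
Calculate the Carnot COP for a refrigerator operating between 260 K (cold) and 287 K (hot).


dT = 287 - 260 = 27 K
COP_carnot = T_cold / dT = 260 / 27
COP_carnot = 9.63

9.63


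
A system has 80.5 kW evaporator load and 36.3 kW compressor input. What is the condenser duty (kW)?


Q_cond = Q_evap + W
Q_cond = 80.5 + 36.3
Q_cond = 116.8 kW

116.8


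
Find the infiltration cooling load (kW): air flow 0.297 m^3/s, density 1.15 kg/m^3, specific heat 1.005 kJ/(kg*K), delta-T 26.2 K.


Q = V_dot * rho * cp * dT
Q = 0.297 * 1.15 * 1.005 * 26.2
Q = 8.993 kW

8.993


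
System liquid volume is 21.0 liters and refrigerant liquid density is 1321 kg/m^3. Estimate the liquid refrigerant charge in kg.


Charge = V * rho / 1000
Charge = 21.0 * 1321 / 1000
Charge = 27.74 kg

27.74


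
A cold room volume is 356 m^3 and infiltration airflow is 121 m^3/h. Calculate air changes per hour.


ACH = flow / volume
ACH = 121 / 356
ACH = 0.34

0.34


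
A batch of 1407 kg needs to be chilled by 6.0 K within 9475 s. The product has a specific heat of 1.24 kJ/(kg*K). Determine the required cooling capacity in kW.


Q = m * cp * dT / t
Q = 1407 * 1.24 * 6.0 / 9475
Q = 1.105 kW

1.105


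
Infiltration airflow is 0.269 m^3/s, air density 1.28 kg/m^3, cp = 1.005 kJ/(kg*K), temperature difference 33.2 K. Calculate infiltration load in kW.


Q = V_dot * rho * cp * dT
Q = 0.269 * 1.28 * 1.005 * 33.2
Q = 11.489 kW

11.489


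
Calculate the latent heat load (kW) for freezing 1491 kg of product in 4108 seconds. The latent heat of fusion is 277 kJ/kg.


Q_lat = m * h_fg / t
Q_lat = 1491 * 277 / 4108
Q_lat = 100.54 kW

100.54


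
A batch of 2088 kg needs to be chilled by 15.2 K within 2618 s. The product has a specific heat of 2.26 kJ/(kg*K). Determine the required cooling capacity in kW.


Q = m * cp * dT / t
Q = 2088 * 2.26 * 15.2 / 2618
Q = 27.398 kW

27.398


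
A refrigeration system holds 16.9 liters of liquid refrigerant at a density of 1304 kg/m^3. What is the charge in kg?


Charge = V * rho / 1000
Charge = 16.9 * 1304 / 1000
Charge = 22.04 kg

22.04


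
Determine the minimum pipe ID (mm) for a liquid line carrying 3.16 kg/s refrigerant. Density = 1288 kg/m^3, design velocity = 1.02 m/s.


A = m_dot / (rho * v) = 3.16 / (1288 * 1.02) = 0.00240530995 m^2
d = sqrt(4*A/pi) * 1000
d = 55.3 mm

55.3


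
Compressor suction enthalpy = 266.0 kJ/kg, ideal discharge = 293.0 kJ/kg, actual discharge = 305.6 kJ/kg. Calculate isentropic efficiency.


dh_ideal = 293.0 - 266.0 = 27.0 kJ/kg
dh_actual = 305.6 - 266.0 = 39.6 kJ/kg
eta_s = dh_ideal / dh_actual = 27.0 / 39.6
eta_s = 0.6818

0.6818


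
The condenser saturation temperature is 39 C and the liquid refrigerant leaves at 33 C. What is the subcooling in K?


Subcooling = T_cond - T_liquid
Subcooling = 39 - 33
Subcooling = 6 K

6


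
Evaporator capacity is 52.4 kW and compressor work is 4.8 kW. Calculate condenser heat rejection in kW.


Q_cond = Q_evap + W
Q_cond = 52.4 + 4.8
Q_cond = 57.2 kW

57.2


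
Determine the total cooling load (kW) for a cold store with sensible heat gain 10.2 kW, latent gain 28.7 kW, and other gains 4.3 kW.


Q_total = Q_s + Q_l + Q_misc
Q_total = 10.2 + 28.7 + 4.3
Q_total = 43.2 kW

43.2


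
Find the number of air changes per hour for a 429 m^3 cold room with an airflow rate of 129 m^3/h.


ACH = flow / volume
ACH = 129 / 429
ACH = 0.301

0.301


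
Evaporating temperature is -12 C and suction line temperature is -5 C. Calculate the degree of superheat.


Superheat = T_suction - T_evap
Superheat = -5 - (-12)
Superheat = 7 K

7


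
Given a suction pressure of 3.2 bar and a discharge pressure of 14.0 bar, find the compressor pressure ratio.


PR = P_high / P_low
PR = 14.0 / 3.2
PR = 4.375

4.375


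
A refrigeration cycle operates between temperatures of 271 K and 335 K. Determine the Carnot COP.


dT = 335 - 271 = 64 K
COP_carnot = T_cold / dT = 271 / 64
COP_carnot = 4.234

4.234


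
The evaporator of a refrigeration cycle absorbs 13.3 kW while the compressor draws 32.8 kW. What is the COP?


COP = Q_evap / W
COP = 13.3 / 32.8
COP = 0.405

0.405


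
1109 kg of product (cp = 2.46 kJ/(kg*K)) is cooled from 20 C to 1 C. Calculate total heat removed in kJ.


dT = 20 - (1) = 19 K
Q = m * cp * dT = 1109 * 2.46 * 19
Q = 51835 kJ

51835


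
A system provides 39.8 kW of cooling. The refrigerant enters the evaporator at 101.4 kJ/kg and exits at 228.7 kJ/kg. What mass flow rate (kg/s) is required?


dh = 228.7 - 101.4 = 127.3 kJ/kg
m_dot = Q / dh = 39.8 / 127.3 = 0.3126 kg/s

0.3126


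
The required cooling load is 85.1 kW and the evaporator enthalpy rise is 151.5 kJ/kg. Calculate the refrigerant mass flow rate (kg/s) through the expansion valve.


m_dot = Q / dh
m_dot = 85.1 / 151.5
m_dot = 0.5617 kg/s

0.5617


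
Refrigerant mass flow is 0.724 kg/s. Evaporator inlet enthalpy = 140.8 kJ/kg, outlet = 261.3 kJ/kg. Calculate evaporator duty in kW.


dh = 261.3 - 140.8 = 120.5 kJ/kg
Q_evap = m_dot * dh = 0.724 * 120.5
Q_evap = 87.24 kW

87.24


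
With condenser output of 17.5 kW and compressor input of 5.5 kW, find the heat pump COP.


COP_hp = Q_cond / W
COP_hp = 17.5 / 5.5
COP_hp = 3.182

3.182


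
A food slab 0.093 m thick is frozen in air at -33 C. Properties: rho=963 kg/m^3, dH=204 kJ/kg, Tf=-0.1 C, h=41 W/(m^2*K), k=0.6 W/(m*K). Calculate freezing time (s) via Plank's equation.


dT = -0.1 - (-33) = 32.9 K
term1 = a/(2h) = 0.093/(2*41) = 0.001134146341
term2 = a^2/(8k) = 0.093^2/(8*0.6) = 0.001801875
t = rho*dH*1000/dT * (term1 + term2)
t = 963*204*1000/32.9 * (0.001134146341 + 0.001801875)
t = 17532 s

17532


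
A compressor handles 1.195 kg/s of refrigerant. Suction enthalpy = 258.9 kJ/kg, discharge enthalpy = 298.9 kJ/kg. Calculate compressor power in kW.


dh = 298.9 - 258.9 = 40.0 kJ/kg
W = m_dot * dh = 1.195 * 40.0 = 47.8 kW

47.8


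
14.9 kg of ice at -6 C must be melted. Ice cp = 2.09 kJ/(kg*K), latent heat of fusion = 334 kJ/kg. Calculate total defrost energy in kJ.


Sensible heat = cp * dT = 2.09 * 6 = 12.54 kJ/kg
Total per kg = 12.54 + 334 = 346.54 kJ/kg
Q = m * total = 14.9 * 346.54
Q = 5163.4 kJ

5163.4


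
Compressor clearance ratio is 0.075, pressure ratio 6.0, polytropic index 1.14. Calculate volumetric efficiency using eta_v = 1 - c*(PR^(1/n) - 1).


PR^(1/n) = 6.0^(1/1.14) = 4.81491712
eta_v = 1 - 0.075 * (4.81491712 - 1)
eta_v = 0.7139

0.7139


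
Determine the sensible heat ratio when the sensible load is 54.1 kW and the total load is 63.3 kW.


SHR = Q_sensible / Q_total
SHR = 54.1 / 63.3
SHR = 0.855

0.855


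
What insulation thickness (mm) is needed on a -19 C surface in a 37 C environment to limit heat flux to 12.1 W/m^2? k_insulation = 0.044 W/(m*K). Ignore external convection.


dT = 37 - (-19) = 56 K
thickness = k * dT / q_max * 1000
thickness = 0.044 * 56 / 12.1 * 1000
thickness = 203.6 mm

203.6


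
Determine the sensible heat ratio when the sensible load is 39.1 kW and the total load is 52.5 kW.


SHR = Q_sensible / Q_total
SHR = 39.1 / 52.5
SHR = 0.745

0.745


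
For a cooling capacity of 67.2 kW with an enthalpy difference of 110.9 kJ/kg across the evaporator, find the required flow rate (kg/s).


m_dot = Q / dh
m_dot = 67.2 / 110.9
m_dot = 0.606 kg/s

0.606


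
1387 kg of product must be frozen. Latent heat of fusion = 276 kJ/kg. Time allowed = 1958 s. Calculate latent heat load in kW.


Q_lat = m * h_fg / t
Q_lat = 1387 * 276 / 1958
Q_lat = 195.51 kW

195.51


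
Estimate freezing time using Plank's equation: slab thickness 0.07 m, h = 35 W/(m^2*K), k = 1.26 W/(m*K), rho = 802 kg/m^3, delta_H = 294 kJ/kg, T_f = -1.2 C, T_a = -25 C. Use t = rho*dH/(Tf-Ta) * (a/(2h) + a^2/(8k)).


dT = -1.2 - (-25) = 23.8 K
term1 = a/(2h) = 0.07/(2*35) = 0.001
term2 = a^2/(8k) = 0.07^2/(8*1.26) = 0.0004861111111
t = rho*dH*1000/dT * (term1 + term2)
t = 802*294*1000/23.8 * (0.001 + 0.0004861111111)
t = 14723 s

14723


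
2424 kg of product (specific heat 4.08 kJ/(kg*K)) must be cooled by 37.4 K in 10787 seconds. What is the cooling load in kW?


Q = m * cp * dT / t
Q = 2424 * 4.08 * 37.4 / 10787
Q = 34.29 kW

34.29


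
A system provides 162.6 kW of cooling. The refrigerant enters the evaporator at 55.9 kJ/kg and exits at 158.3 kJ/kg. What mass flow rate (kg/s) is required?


dh = 158.3 - 55.9 = 102.4 kJ/kg
m_dot = Q / dh = 162.6 / 102.4 = 1.5879 kg/s

1.5879


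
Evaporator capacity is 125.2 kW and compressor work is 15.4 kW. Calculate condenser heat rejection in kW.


Q_cond = Q_evap + W
Q_cond = 125.2 + 15.4
Q_cond = 140.6 kW

140.6


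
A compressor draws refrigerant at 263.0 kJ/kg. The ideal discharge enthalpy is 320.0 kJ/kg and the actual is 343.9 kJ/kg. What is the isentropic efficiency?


dh_ideal = 320.0 - 263.0 = 57.0 kJ/kg
dh_actual = 343.9 - 263.0 = 80.9 kJ/kg
eta_s = dh_ideal / dh_actual = 57.0 / 80.9
eta_s = 0.7046

0.7046


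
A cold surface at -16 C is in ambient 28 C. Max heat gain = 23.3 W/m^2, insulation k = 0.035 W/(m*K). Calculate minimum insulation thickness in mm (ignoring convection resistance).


dT = 28 - (-16) = 44 K
thickness = k * dT / q_max * 1000
thickness = 0.035 * 44 / 23.3 * 1000
thickness = 66.1 mm

66.1


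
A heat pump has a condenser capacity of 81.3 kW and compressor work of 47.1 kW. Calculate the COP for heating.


COP_hp = Q_cond / W
COP_hp = 81.3 / 47.1
COP_hp = 1.726

1.726


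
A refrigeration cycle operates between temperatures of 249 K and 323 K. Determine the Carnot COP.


dT = 323 - 249 = 74 K
COP_carnot = T_cold / dT = 249 / 74
COP_carnot = 3.365

3.365


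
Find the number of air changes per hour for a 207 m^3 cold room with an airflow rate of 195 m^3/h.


ACH = flow / volume
ACH = 195 / 207
ACH = 0.942

0.942


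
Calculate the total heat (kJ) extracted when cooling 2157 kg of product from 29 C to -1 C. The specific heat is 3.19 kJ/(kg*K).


dT = 29 - (-1) = 30 K
Q = m * cp * dT = 2157 * 3.19 * 30
Q = 206425 kJ

206425


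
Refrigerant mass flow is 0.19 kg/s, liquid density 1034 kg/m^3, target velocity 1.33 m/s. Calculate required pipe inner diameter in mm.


A = m_dot / (rho * v) = 0.19 / (1034 * 1.33) = 0.0001381597126 m^2
d = sqrt(4*A/pi) * 1000
d = 13.3 mm

13.3


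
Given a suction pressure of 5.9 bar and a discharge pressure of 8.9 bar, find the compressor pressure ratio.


PR = P_high / P_low
PR = 8.9 / 5.9
PR = 1.508

1.508


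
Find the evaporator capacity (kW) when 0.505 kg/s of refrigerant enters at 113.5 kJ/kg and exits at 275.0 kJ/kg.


dh = 275.0 - 113.5 = 161.5 kJ/kg
Q_evap = m_dot * dh = 0.505 * 161.5
Q_evap = 81.56 kW

81.56


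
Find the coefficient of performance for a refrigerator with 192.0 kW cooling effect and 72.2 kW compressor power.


COP = Q_evap / W
COP = 192.0 / 72.2
COP = 2.659

2.659


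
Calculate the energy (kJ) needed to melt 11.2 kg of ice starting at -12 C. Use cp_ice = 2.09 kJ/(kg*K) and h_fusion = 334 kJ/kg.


Sensible heat = cp * dT = 2.09 * 12 = 25.08 kJ/kg
Total per kg = 25.08 + 334 = 359.08 kJ/kg
Q = m * total = 11.2 * 359.08
Q = 4021.7 kJ

4021.7


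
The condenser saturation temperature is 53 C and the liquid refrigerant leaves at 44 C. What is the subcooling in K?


Subcooling = T_cond - T_liquid
Subcooling = 53 - 44
Subcooling = 9 K

9


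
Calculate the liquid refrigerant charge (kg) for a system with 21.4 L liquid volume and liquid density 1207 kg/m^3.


Charge = V * rho / 1000
Charge = 21.4 * 1207 / 1000
Charge = 25.83 kg

25.83


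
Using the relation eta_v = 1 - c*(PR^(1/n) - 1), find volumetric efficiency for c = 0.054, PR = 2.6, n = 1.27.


PR^(1/n) = 2.6^(1/1.27) = 2.12202584
eta_v = 1 - 0.054 * (2.12202584 - 1)
eta_v = 0.9394

0.9394


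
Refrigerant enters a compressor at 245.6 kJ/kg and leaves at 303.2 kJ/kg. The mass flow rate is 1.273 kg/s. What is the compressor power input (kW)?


dh = 303.2 - 245.6 = 57.6 kJ/kg
W = m_dot * dh = 1.273 * 57.6 = 73.32 kW

73.32


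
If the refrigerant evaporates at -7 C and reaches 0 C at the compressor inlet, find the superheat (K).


Superheat = T_suction - T_evap
Superheat = 0 - (-7)
Superheat = 7 K

7
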